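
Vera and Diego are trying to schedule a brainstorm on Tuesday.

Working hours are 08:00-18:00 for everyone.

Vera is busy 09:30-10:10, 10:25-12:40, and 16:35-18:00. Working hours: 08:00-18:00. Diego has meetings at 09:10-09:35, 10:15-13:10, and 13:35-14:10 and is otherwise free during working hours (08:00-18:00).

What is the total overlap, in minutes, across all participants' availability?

245 minutes

Vera free within 08:00–18:00: 08:00–09:30, 10:10–10:25, 12:40–16:35.
Diego free within 08:00–18:00: 08:00–09:10, 09:35–10:15, 13:10–13:35, 14:10–18:00.
Vera ∩ Diego: 08:00–09:10, 10:10–10:15, 13:10–13:35, 14:10–16:35.
Total common minutes: 70 + 5 + 25 + 145 = 245.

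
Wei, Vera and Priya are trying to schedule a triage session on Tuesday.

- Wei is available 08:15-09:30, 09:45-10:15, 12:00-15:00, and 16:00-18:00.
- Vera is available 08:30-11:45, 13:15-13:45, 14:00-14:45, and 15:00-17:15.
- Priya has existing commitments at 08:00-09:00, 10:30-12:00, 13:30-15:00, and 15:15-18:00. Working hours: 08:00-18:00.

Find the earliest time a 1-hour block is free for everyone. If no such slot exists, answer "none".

Priya free within 08:00–18:00: 09:00–10:30, 12:00–13:30, 15:00–15:15.
Wei ∩ Vera: 08:30–09:30, 09:45–10:15, 13:15–13:45, 14:00–14:45, 16:00–17:15.
Wei ∩ Vera ∩ Priya: 09:00–09:30, 09:45–10:15, 13:15–13:30.
Windows ≥ 60 min: (none).

none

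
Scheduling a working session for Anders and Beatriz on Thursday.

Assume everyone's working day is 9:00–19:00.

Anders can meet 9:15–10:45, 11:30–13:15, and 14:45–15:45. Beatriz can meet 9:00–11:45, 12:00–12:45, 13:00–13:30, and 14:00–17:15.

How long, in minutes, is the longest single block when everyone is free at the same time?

90 minutes

Anders ∩ Beatriz: 09:15–10:45, 11:30–11:45, 12:00–12:45, 13:00–13:15, 14:45–15:45.
Common window lengths: 90, 15, 45, 15, 60 min; longest is 90.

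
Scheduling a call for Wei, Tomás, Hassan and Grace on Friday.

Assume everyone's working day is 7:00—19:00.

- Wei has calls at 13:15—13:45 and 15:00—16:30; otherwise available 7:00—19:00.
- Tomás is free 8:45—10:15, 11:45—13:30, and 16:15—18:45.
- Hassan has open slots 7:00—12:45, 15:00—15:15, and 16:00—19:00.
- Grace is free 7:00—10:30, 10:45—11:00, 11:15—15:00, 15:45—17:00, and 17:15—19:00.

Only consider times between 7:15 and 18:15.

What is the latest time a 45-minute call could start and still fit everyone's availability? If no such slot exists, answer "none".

Wei free within 07:00–19:00: 07:00–13:15, 13:45–15:00, 16:30–19:00.
Wei ∩ Tomás: 08:45–10:15, 11:45–13:15, 16:30–18:45.
Wei ∩ Tomás ∩ Hassan: 08:45–10:15, 11:45–12:45, 16:30–18:45.
Wei ∩ Tomás ∩ Hassan ∩ Grace: 08:45–10:15, 11:45–12:45, 16:30–17:00, 17:15–18:45.
Restricted to 07:15–18:15: 08:45–10:15, 11:45–12:45, 16:30–17:00, 17:15–18:15.
Windows ≥ 45 min: 08:45–10:15, 11:45–12:45, 17:15–18:15.
Latest start in the last window 17:15–18:15 is 18:15 − 45 min = 17:30.

17:30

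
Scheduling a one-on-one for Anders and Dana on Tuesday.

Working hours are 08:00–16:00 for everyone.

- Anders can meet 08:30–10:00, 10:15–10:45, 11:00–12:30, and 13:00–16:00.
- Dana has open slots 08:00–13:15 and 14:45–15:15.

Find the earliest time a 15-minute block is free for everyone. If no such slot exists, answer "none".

Anders ∩ Dana: 08:30–10:00, 10:15–10:45, 11:00–12:30, 13:00–13:15, 14:45–15:15.
Windows ≥ 15 min: 08:30–10:00, 10:15–10:45, 11:00–12:30, 13:00–13:15, 14:45–15:15.
Earliest such window starts at 08:30.

08:30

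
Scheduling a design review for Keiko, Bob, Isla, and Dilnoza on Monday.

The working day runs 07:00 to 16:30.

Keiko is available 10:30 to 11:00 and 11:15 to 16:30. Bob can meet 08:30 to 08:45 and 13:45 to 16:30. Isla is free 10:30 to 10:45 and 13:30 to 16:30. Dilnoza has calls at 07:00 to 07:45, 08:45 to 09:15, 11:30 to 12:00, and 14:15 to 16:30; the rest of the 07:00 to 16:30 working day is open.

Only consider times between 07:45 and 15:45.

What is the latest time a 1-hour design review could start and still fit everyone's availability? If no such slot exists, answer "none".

none

Dilnoza free within 07:00–16:30: 07:45–08:45, 09:15–11:30, 12:00–14:15.
Keiko ∩ Bob: 13:45–16:30.
Keiko ∩ Bob ∩ Isla: 13:45–16:30.
Keiko ∩ Bob ∩ Isla ∩ Dilnoza: 13:45–14:15.
Restricted to 07:45–15:45: 13:45–14:15.
Windows ≥ 60 min: (none).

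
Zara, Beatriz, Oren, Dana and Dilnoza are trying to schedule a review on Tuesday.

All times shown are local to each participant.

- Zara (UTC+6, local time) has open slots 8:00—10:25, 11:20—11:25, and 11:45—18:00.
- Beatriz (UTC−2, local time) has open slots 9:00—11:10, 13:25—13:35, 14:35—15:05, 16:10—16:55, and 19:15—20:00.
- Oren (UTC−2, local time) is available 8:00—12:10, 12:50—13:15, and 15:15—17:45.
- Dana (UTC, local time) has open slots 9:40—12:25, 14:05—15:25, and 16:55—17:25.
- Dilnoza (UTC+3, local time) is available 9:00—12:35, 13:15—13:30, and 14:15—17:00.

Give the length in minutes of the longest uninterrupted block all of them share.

45 minutes

Zara → UTC: 02:00–04:25, 05:20–05:25, 05:45–12:00.
Beatriz → UTC: 11:00–13:10, 15:25–15:35, 16:35–17:05, 18:10–18:55, 21:15–22:00.
Oren → UTC: 10:00–14:10, 14:50–15:15, 17:15–19:45.
Dana → UTC: 09:40–12:25, 14:05–15:25, 16:55–17:25.
Dilnoza → UTC: 06:00–09:35, 10:15–10:30, 11:15–14:00.
Zara ∩ Beatriz: 11:00–12:00.
Zara ∩ Beatriz ∩ Oren: 11:00–12:00.
Zara ∩ Beatriz ∩ Oren ∩ Dana: 11:00–12:00.
Zara ∩ Beatriz ∩ Oren ∩ Dana ∩ Dilnoza: 11:15–12:00.
Single common window of 45 minutes.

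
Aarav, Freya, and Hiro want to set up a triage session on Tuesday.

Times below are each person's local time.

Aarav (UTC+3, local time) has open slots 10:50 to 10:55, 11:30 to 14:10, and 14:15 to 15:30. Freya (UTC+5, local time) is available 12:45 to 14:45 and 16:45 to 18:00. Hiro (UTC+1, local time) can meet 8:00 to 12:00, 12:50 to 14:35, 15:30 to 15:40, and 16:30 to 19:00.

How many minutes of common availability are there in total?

Aarav → UTC: 07:50–07:55, 08:30–11:10, 11:15–12:30.
Freya → UTC: 07:45–09:45, 11:45–13:00.
Hiro → UTC: 07:00–11:00, 11:50–13:35, 14:30–14:40, 15:30–18:00.
Aarav ∩ Freya: 07:50–07:55, 08:30–09:45, 11:45–12:30.
Aarav ∩ Freya ∩ Hiro: 07:50–07:55, 08:30–09:45, 11:50–12:30.
Total common minutes: 5 + 75 + 40 = 120.

120 minutes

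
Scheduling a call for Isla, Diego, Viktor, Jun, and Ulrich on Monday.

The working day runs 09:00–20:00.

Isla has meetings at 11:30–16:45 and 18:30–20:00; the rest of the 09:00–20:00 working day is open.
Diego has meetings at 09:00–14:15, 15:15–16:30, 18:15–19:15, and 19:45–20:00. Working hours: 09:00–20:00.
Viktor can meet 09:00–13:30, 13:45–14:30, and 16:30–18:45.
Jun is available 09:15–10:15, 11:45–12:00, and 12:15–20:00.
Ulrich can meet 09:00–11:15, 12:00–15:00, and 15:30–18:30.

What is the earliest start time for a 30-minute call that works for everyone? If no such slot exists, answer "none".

16:45

Isla free within 09:00–20:00: 09:00–11:30, 16:45–18:30.
Diego free within 09:00–20:00: 14:15–15:15, 16:30–18:15, 19:15–19:45.
Isla ∩ Diego: 16:45–18:15.
Isla ∩ Diego ∩ Viktor: 16:45–18:15.
Isla ∩ Diego ∩ Viktor ∩ Jun: 16:45–18:15.
Isla ∩ Diego ∩ Viktor ∩ Jun ∩ Ulrich: 16:45–18:15.
Windows ≥ 30 min: 16:45–18:15.
Earliest such window starts at 16:45.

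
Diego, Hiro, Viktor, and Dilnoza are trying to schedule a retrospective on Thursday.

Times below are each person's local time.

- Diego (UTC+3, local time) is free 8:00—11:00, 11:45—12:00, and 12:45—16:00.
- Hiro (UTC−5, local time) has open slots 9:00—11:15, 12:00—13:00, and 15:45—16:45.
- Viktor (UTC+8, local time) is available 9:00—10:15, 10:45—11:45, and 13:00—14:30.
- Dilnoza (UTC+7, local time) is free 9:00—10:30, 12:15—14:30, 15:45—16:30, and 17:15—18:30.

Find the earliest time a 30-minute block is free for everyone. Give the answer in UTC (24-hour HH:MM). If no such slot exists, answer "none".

none

Diego → UTC: 05:00–08:00, 08:45–09:00, 09:45–13:00.
Hiro → UTC: 14:00–16:15, 17:00–18:00, 20:45–21:45.
Viktor → UTC: 01:00–02:15, 02:45–03:45, 05:00–06:30.
Dilnoza → UTC: 02:00–03:30, 05:15–07:30, 08:45–09:30, 10:15–11:30.
Diego ∩ Hiro: (none).
Diego ∩ Hiro ∩ Viktor: (none).
Diego ∩ Hiro ∩ Viktor ∩ Dilnoza: (none).
Windows ≥ 30 min: (none).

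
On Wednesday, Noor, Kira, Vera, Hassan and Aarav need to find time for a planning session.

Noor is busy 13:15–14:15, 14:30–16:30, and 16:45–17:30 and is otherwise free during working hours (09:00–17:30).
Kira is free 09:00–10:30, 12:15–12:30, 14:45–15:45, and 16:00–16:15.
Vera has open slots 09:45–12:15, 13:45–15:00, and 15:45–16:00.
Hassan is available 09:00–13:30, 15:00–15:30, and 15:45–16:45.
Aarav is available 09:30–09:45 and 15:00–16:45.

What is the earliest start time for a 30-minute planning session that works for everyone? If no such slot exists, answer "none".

none

Noor free within 09:00–17:30: 09:00–13:15, 14:15–14:30, 16:30–16:45.
Noor ∩ Kira: 09:00–10:30, 12:15–12:30.
Noor ∩ Kira ∩ Vera: 09:45–10:30.
Noor ∩ Kira ∩ Vera ∩ Hassan: 09:45–10:30.
Noor ∩ Kira ∩ Vera ∩ Hassan ∩ Aarav: (none).
Windows ≥ 30 min: (none).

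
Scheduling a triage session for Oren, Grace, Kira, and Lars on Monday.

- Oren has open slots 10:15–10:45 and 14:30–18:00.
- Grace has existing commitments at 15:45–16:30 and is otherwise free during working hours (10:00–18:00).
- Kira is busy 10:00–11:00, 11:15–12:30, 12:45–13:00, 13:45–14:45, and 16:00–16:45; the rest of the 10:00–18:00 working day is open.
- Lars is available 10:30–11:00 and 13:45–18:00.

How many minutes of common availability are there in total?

Grace free within 10:00–18:00: 10:00–15:45, 16:30–18:00.
Kira free within 10:00–18:00: 11:00–11:15, 12:30–12:45, 13:00–13:45, 14:45–16:00, 16:45–18:00.
Oren ∩ Grace: 10:15–10:45, 14:30–15:45, 16:30–18:00.
Oren ∩ Grace ∩ Kira: 14:45–15:45, 16:45–18:00.
Oren ∩ Grace ∩ Kira ∩ Lars: 14:45–15:45, 16:45–18:00.
Total common minutes: 60 + 75 = 135.

135 minutes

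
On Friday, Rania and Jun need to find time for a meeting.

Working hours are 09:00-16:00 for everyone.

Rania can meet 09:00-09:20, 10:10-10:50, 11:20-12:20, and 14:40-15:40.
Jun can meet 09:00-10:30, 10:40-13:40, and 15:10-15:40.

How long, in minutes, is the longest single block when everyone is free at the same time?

Rania ∩ Jun: 09:00–09:20, 10:10–10:30, 10:40–10:50, 11:20–12:20, 15:10–15:40.
Common window lengths: 20, 20, 10, 60, 30 min; longest is 60.

60 minutes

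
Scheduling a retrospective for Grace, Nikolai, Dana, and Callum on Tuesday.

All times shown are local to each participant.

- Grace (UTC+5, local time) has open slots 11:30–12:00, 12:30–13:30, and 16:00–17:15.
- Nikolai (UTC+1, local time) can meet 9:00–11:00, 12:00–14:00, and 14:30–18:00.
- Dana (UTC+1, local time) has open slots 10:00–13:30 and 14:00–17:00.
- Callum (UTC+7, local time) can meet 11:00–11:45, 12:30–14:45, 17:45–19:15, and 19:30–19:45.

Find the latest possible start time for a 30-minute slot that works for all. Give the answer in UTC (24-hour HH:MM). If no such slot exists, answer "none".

Grace → UTC: 06:30–07:00, 07:30–08:30, 11:00–12:15.
Nikolai → UTC: 08:00–10:00, 11:00–13:00, 13:30–17:00.
Dana → UTC: 09:00–12:30, 13:00–16:00.
Callum → UTC: 04:00–04:45, 05:30–07:45, 10:45–12:15, 12:30–12:45.
Grace ∩ Nikolai: 08:00–08:30, 11:00–12:15.
Grace ∩ Nikolai ∩ Dana: 11:00–12:15.
Grace ∩ Nikolai ∩ Dana ∩ Callum: 11:00–12:15.
Windows ≥ 30 min: 11:00–12:15.
Latest start in the last window 11:00–12:15 is 12:15 − 30 min = 11:45.

11:45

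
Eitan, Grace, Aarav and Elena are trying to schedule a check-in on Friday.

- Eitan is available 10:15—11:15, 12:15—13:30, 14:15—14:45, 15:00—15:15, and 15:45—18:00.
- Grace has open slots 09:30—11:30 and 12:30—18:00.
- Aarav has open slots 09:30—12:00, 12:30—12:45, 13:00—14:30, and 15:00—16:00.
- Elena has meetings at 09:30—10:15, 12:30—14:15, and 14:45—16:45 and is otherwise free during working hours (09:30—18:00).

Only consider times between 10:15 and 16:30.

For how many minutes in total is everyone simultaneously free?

Elena free within 09:30–18:00: 10:15–12:30, 14:15–14:45, 16:45–18:00.
Eitan ∩ Grace: 10:15–11:15, 12:30–13:30, 14:15–14:45, 15:00–15:15, 15:45–18:00.
Eitan ∩ Grace ∩ Aarav: 10:15–11:15, 12:30–12:45, 13:00–13:30, 14:15–14:30, 15:00–15:15, 15:45–16:00.
Eitan ∩ Grace ∩ Aarav ∩ Elena: 10:15–11:15, 14:15–14:30.
Restricted to 10:15–16:30: 10:15–11:15, 14:15–14:30.
Total common minutes: 60 + 15 = 75.

75 minutes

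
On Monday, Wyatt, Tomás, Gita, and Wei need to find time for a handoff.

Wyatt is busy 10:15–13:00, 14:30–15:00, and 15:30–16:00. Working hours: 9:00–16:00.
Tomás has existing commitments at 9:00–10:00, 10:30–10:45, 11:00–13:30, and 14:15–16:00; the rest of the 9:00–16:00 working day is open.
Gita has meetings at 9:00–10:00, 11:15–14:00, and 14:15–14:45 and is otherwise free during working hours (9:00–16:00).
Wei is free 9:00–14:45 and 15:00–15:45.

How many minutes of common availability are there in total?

Wyatt free within 09:00–16:00: 09:00–10:15, 13:00–14:30, 15:00–15:30.
Tomás free within 09:00–16:00: 10:00–10:30, 10:45–11:00, 13:30–14:15.
Gita free within 09:00–16:00: 10:00–11:15, 14:00–14:15, 14:45–16:00.
Wyatt ∩ Tomás: 10:00–10:15, 13:30–14:15.
Wyatt ∩ Tomás ∩ Gita: 10:00–10:15, 14:00–14:15.
Wyatt ∩ Tomás ∩ Gita ∩ Wei: 10:00–10:15, 14:00–14:15.
Total common minutes: 15 + 15 = 30.

30 minutes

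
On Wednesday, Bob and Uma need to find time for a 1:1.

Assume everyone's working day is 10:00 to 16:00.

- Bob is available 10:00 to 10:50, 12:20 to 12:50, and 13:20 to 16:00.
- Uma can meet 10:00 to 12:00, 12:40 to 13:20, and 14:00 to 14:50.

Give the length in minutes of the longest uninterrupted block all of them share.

Bob ∩ Uma: 10:00–10:50, 12:40–12:50, 14:00–14:50.
Common window lengths: 50, 10, 50 min; longest is 50.

50 minutes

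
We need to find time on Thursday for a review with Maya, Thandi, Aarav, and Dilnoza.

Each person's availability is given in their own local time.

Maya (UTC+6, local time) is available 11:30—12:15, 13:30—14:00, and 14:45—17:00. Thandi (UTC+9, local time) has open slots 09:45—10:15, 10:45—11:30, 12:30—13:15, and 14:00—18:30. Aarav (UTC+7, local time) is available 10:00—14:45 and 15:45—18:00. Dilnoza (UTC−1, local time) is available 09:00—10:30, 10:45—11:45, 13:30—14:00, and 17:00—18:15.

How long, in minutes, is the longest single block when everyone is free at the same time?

Maya → UTC: 05:30–06:15, 07:30–08:00, 08:45–11:00.
Thandi → UTC: 00:45–01:15, 01:45–02:30, 03:30–04:15, 05:00–09:30.
Aarav → UTC: 03:00–07:45, 08:45–11:00.
Dilnoza → UTC: 10:00–11:30, 11:45–12:45, 14:30–15:00, 18:00–19:15.
Maya ∩ Thandi: 05:30–06:15, 07:30–08:00, 08:45–09:30.
Maya ∩ Thandi ∩ Aarav: 05:30–06:15, 07:30–07:45, 08:45–09:30.
Maya ∩ Thandi ∩ Aarav ∩ Dilnoza: (none).
No common window.

0 minutes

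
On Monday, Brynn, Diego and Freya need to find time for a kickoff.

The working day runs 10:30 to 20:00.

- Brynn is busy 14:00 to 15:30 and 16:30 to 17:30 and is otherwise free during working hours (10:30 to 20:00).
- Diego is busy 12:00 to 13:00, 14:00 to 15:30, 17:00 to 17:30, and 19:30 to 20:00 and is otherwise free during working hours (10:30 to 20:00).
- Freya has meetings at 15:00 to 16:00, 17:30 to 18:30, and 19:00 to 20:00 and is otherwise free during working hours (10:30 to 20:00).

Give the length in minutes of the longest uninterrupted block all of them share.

Brynn free within 10:30–20:00: 10:30–14:00, 15:30–16:30, 17:30–20:00.
Diego free within 10:30–20:00: 10:30–12:00, 13:00–14:00, 15:30–17:00, 17:30–19:30.
Freya free within 10:30–20:00: 10:30–15:00, 16:00–17:30, 18:30–19:00.
Brynn ∩ Diego: 10:30–12:00, 13:00–14:00, 15:30–16:30, 17:30–19:30.
Brynn ∩ Diego ∩ Freya: 10:30–12:00, 13:00–14:00, 16:00–16:30, 18:30–19:00.
Common window lengths: 90, 60, 30, 30 min; longest is 90.

90 minutes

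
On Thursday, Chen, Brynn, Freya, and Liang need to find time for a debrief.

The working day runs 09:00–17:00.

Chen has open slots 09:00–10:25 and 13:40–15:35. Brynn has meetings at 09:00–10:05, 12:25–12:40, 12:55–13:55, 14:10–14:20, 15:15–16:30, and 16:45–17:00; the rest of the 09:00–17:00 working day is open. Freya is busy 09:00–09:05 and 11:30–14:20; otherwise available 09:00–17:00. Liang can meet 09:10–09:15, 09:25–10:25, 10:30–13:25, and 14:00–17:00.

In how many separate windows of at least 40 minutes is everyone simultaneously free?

1

Brynn free within 09:00–17:00: 10:05–12:25, 12:40–12:55, 13:55–14:10, 14:20–15:15, 16:30–16:45.
Freya free within 09:00–17:00: 09:05–11:30, 14:20–17:00.
Chen ∩ Brynn: 10:05–10:25, 13:55–14:10, 14:20–15:15.
Chen ∩ Brynn ∩ Freya: 10:05–10:25, 14:20–15:15.
Chen ∩ Brynn ∩ Freya ∩ Liang: 10:05–10:25, 14:20–15:15.
Windows ≥ 40 min: 14:20–15:15.
That's 1 window.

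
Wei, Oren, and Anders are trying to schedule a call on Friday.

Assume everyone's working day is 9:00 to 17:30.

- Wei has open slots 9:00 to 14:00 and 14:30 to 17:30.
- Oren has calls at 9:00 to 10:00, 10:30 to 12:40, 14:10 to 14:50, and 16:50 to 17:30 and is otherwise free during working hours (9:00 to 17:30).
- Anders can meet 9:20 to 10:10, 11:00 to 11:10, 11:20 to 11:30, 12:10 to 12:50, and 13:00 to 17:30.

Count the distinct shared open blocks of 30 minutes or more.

2

Oren free within 09:00–17:30: 10:00–10:30, 12:40–14:10, 14:50–16:50.
Wei ∩ Oren: 10:00–10:30, 12:40–14:00, 14:50–16:50.
Wei ∩ Oren ∩ Anders: 10:00–10:10, 12:40–12:50, 13:00–14:00, 14:50–16:50.
Windows ≥ 30 min: 13:00–14:00, 14:50–16:50.
That's 2 windows.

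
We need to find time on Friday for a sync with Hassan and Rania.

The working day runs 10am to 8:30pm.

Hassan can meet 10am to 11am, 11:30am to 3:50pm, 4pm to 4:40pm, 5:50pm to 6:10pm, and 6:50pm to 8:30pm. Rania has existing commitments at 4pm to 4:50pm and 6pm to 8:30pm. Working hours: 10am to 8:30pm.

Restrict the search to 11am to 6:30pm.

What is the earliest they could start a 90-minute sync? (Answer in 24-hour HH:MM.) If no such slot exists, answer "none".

11:30

Rania free within 10:00–20:30: 10:00–16:00, 16:50–18:00.
Hassan ∩ Rania: 10:00–11:00, 11:30–15:50, 17:50–18:00.
Restricted to 11:00–18:30: 11:30–15:50, 17:50–18:00.
Windows ≥ 90 min: 11:30–15:50.
Earliest such window starts at 11:30.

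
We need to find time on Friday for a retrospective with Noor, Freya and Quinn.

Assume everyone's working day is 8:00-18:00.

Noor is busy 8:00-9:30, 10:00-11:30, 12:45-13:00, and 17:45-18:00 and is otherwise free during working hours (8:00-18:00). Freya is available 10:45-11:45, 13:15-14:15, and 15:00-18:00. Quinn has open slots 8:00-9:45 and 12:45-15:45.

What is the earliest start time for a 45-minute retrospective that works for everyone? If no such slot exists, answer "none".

13:15

Noor free within 08:00–18:00: 09:30–10:00, 11:30–12:45, 13:00–17:45.
Noor ∩ Freya: 11:30–11:45, 13:15–14:15, 15:00–17:45.
Noor ∩ Freya ∩ Quinn: 13:15–14:15, 15:00–15:45.
Windows ≥ 45 min: 13:15–14:15, 15:00–15:45.
Earliest such window starts at 13:15.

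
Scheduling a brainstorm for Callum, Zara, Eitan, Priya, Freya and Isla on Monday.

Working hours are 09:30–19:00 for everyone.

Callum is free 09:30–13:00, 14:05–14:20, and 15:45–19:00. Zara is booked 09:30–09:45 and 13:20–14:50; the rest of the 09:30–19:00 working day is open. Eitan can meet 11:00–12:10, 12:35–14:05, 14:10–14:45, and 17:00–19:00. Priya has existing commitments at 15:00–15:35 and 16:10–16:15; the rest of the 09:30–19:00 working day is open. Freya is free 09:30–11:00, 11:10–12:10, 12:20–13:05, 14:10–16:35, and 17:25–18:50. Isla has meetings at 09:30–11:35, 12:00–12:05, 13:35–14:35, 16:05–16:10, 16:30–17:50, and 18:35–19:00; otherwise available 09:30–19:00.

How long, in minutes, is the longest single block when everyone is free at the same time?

Zara free within 09:30–19:00: 09:45–13:20, 14:50–19:00.
Priya free within 09:30–19:00: 09:30–15:00, 15:35–16:10, 16:15–19:00.
Isla free within 09:30–19:00: 11:35–12:00, 12:05–13:35, 14:35–16:05, 16:10–16:30, 17:50–18:35.
Callum ∩ Zara: 09:45–13:00, 15:45–19:00.
Callum ∩ Zara ∩ Eitan: 11:00–12:10, 12:35–13:00, 17:00–19:00.
Callum ∩ Zara ∩ Eitan ∩ Priya: 11:00–12:10, 12:35–13:00, 17:00–19:00.
Callum ∩ Zara ∩ Eitan ∩ Priya ∩ Freya: 11:10–12:10, 12:35–13:00, 17:25–18:50.
Callum ∩ Zara ∩ Eitan ∩ Priya ∩ Freya ∩ Isla: 11:35–12:00, 12:05–12:10, 12:35–13:00, 17:50–18:35.
Common window lengths: 25, 5, 25, 45 min; longest is 45.

45 minutes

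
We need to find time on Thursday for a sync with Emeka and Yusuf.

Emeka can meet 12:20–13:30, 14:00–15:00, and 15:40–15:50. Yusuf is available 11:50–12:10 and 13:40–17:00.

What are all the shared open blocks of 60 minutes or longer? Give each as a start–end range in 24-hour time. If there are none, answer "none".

14:00–15:00

Emeka ∩ Yusuf: 14:00–15:00, 15:40–15:50.
Windows ≥ 60 min: 14:00–15:00.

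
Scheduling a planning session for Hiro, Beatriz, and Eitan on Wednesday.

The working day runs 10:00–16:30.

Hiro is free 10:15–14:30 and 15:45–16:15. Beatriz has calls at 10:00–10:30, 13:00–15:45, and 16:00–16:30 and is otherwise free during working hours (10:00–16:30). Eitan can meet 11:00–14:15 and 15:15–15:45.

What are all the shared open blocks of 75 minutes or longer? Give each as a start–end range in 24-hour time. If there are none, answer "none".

Beatriz free within 10:00–16:30: 10:30–13:00, 15:45–16:00.
Hiro ∩ Beatriz: 10:30–13:00, 15:45–16:00.
Hiro ∩ Beatriz ∩ Eitan: 11:00–13:00.
Windows ≥ 75 min: 11:00–13:00.

11:00–13:00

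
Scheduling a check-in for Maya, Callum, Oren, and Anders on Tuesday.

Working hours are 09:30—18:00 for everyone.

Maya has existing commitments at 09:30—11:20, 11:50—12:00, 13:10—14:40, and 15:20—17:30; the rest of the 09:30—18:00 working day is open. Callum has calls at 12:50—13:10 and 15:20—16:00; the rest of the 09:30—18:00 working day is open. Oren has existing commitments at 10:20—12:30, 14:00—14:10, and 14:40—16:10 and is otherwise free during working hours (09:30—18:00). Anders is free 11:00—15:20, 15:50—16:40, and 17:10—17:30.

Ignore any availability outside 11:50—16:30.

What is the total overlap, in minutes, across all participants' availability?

Maya free within 09:30–18:00: 11:20–11:50, 12:00–13:10, 14:40–15:20, 17:30–18:00.
Callum free within 09:30–18:00: 09:30–12:50, 13:10–15:20, 16:00–18:00.
Oren free within 09:30–18:00: 09:30–10:20, 12:30–14:00, 14:10–14:40, 16:10–18:00.
Maya ∩ Callum: 11:20–11:50, 12:00–12:50, 14:40–15:20, 17:30–18:00.
Maya ∩ Callum ∩ Oren: 12:30–12:50, 17:30–18:00.
Maya ∩ Callum ∩ Oren ∩ Anders: 12:30–12:50.
Restricted to 11:50–16:30: 12:30–12:50.
Total common minutes: 20.

20 minutes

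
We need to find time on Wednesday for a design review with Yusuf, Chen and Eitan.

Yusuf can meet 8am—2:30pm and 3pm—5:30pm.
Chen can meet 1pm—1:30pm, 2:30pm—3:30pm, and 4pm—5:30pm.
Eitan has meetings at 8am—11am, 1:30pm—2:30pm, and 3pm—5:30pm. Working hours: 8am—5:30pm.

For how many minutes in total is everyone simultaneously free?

30 minutes

Eitan free within 08:00–17:30: 11:00–13:30, 14:30–15:00.
Yusuf ∩ Chen: 13:00–13:30, 15:00–15:30, 16:00–17:30.
Yusuf ∩ Chen ∩ Eitan: 13:00–13:30.
Total common minutes: 30.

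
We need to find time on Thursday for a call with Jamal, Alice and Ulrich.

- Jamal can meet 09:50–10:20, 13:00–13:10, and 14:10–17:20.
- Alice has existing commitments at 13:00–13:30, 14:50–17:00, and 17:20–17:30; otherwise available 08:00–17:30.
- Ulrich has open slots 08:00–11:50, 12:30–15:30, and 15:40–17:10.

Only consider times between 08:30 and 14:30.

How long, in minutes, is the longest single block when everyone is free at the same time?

30 minutes

Alice free within 08:00–17:30: 08:00–13:00, 13:30–14:50, 17:00–17:20.
Jamal ∩ Alice: 09:50–10:20, 14:10–14:50, 17:00–17:20.
Jamal ∩ Alice ∩ Ulrich: 09:50–10:20, 14:10–14:50, 17:00–17:10.
Restricted to 08:30–14:30: 09:50–10:20, 14:10–14:30.
Common window lengths: 30, 20 min; longest is 30.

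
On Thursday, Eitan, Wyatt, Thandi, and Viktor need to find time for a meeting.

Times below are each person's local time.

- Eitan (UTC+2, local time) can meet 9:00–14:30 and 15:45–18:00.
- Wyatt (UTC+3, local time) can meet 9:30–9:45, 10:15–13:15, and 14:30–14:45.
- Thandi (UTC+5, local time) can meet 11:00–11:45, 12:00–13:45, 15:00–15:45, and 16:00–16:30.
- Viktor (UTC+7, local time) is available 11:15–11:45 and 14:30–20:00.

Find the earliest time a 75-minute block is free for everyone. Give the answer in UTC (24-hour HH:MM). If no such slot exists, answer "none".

Eitan → UTC: 07:00–12:30, 13:45–16:00.
Wyatt → UTC: 06:30–06:45, 07:15–10:15, 11:30–11:45.
Thandi → UTC: 06:00–06:45, 07:00–08:45, 10:00–10:45, 11:00–11:30.
Viktor → UTC: 04:15–04:45, 07:30–13:00.
Eitan ∩ Wyatt: 07:15–10:15, 11:30–11:45.
Eitan ∩ Wyatt ∩ Thandi: 07:15–08:45, 10:00–10:15.
Eitan ∩ Wyatt ∩ Thandi ∩ Viktor: 07:30–08:45, 10:00–10:15.
Windows ≥ 75 min: 07:30–08:45.
Earliest such window starts at 07:30.

07:30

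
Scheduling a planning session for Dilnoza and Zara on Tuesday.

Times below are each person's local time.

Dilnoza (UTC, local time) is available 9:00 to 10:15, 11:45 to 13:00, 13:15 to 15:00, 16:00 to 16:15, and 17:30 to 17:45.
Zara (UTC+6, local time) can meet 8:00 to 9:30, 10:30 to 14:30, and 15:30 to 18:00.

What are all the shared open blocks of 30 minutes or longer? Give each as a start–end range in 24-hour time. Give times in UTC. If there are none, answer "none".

09:30–10:15

Dilnoza → UTC: 09:00–10:15, 11:45–13:00, 13:15–15:00, 16:00–16:15, 17:30–17:45.
Zara → UTC: 02:00–03:30, 04:30–08:30, 09:30–12:00.
Dilnoza ∩ Zara: 09:30–10:15, 11:45–12:00.
Windows ≥ 30 min: 09:30–10:15.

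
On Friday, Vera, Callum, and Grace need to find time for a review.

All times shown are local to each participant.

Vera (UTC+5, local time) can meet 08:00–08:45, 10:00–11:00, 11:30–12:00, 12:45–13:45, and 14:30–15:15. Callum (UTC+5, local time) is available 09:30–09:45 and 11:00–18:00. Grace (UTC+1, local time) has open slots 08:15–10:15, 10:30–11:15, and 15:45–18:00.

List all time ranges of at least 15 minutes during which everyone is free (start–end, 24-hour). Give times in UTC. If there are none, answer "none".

07:45–08:45, 09:30–10:15

Vera → UTC: 03:00–03:45, 05:00–06:00, 06:30–07:00, 07:45–08:45, 09:30–10:15.
Callum → UTC: 04:30–04:45, 06:00–13:00.
Grace → UTC: 07:15–09:15, 09:30–10:15, 14:45–17:00.
Vera ∩ Callum: 06:30–07:00, 07:45–08:45, 09:30–10:15.
Vera ∩ Callum ∩ Grace: 07:45–08:45, 09:30–10:15.
Windows ≥ 15 min: 07:45–08:45, 09:30–10:15.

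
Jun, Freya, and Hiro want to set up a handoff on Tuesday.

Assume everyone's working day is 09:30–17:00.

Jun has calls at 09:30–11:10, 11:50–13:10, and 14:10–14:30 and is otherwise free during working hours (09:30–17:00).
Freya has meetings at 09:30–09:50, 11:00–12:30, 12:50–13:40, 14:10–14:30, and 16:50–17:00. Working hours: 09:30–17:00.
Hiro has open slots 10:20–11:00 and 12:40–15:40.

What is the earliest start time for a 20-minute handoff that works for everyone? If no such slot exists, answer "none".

13:40

Jun free within 09:30–17:00: 11:10–11:50, 13:10–14:10, 14:30–17:00.
Freya free within 09:30–17:00: 09:50–11:00, 12:30–12:50, 13:40–14:10, 14:30–16:50.
Jun ∩ Freya: 13:40–14:10, 14:30–16:50.
Jun ∩ Freya ∩ Hiro: 13:40–14:10, 14:30–15:40.
Windows ≥ 20 min: 13:40–14:10, 14:30–15:40.
Earliest such window starts at 13:40.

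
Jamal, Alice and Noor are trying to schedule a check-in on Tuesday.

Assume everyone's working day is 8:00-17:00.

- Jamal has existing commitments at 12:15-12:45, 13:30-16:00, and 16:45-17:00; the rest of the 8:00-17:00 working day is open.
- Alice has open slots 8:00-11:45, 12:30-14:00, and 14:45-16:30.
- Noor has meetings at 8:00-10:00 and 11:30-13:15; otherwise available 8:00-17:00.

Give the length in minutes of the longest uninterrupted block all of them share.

Jamal free within 08:00–17:00: 08:00–12:15, 12:45–13:30, 16:00–16:45.
Noor free within 08:00–17:00: 10:00–11:30, 13:15–17:00.
Jamal ∩ Alice: 08:00–11:45, 12:45–13:30, 16:00–16:30.
Jamal ∩ Alice ∩ Noor: 10:00–11:30, 13:15–13:30, 16:00–16:30.
Common window lengths: 90, 15, 30 min; longest is 90.

90 minutes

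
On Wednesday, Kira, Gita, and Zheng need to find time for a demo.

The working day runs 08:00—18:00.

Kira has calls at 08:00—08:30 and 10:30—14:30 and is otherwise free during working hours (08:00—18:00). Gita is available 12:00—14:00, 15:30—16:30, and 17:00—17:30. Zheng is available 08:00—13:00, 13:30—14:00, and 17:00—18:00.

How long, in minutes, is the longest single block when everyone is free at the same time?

Kira free within 08:00–18:00: 08:30–10:30, 14:30–18:00.
Kira ∩ Gita: 15:30–16:30, 17:00–17:30.
Kira ∩ Gita ∩ Zheng: 17:00–17:30.
Single common window of 30 minutes.

30 minutes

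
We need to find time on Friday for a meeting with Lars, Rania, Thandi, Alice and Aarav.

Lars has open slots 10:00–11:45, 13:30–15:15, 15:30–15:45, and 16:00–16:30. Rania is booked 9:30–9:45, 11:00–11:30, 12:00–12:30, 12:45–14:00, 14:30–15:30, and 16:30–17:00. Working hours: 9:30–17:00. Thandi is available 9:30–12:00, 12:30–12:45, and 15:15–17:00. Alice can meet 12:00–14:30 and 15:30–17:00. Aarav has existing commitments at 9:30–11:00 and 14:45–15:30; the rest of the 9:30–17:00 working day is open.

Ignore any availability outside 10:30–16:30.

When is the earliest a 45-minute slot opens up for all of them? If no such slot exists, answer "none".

Rania free within 09:30–17:00: 09:45–11:00, 11:30–12:00, 12:30–12:45, 14:00–14:30, 15:30–16:30.
Aarav free within 09:30–17:00: 11:00–14:45, 15:30–17:00.
Lars ∩ Rania: 10:00–11:00, 11:30–11:45, 14:00–14:30, 15:30–15:45, 16:00–16:30.
Lars ∩ Rania ∩ Thandi: 10:00–11:00, 11:30–11:45, 15:30–15:45, 16:00–16:30.
Lars ∩ Rania ∩ Thandi ∩ Alice: 15:30–15:45, 16:00–16:30.
Lars ∩ Rania ∩ Thandi ∩ Alice ∩ Aarav: 15:30–15:45, 16:00–16:30.
Restricted to 10:30–16:30: 15:30–15:45, 16:00–16:30.
Windows ≥ 45 min: (none).

none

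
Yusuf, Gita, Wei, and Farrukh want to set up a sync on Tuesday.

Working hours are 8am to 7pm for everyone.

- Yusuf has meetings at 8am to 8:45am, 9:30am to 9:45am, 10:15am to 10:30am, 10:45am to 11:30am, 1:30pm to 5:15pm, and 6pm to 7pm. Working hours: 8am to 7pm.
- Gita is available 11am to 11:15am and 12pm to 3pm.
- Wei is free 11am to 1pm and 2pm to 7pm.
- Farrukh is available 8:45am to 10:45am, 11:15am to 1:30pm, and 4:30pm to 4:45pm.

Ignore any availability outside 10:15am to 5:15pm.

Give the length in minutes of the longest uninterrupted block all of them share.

Yusuf free within 08:00–19:00: 08:45–09:30, 09:45–10:15, 10:30–10:45, 11:30–13:30, 17:15–18:00.
Yusuf ∩ Gita: 12:00–13:30.
Yusuf ∩ Gita ∩ Wei: 12:00–13:00.
Yusuf ∩ Gita ∩ Wei ∩ Farrukh: 12:00–13:00.
Restricted to 10:15–17:15: 12:00–13:00.
Single common window of 60 minutes.

60 minutes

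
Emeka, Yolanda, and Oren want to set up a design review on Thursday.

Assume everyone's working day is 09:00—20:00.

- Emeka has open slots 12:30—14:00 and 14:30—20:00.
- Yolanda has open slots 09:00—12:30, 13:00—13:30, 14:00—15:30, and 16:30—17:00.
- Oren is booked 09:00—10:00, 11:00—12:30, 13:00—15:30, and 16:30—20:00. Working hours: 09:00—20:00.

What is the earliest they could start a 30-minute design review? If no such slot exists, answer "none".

Oren free within 09:00–20:00: 10:00–11:00, 12:30–13:00, 15:30–16:30.
Emeka ∩ Yolanda: 13:00–13:30, 14:30–15:30, 16:30–17:00.
Emeka ∩ Yolanda ∩ Oren: (none).
Windows ≥ 30 min: (none).

none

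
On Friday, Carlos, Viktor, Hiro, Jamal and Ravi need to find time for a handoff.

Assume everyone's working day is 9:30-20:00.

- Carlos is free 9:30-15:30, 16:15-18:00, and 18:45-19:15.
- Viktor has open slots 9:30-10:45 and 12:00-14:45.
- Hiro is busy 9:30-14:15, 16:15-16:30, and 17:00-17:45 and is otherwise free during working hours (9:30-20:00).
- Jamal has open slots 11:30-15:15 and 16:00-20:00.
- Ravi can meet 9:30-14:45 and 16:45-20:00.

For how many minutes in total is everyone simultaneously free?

Hiro free within 09:30–20:00: 14:15–16:15, 16:30–17:00, 17:45–20:00.
Carlos ∩ Viktor: 09:30–10:45, 12:00–14:45.
Carlos ∩ Viktor ∩ Hiro: 14:15–14:45.
Carlos ∩ Viktor ∩ Hiro ∩ Jamal: 14:15–14:45.
Carlos ∩ Viktor ∩ Hiro ∩ Jamal ∩ Ravi: 14:15–14:45.
Total common minutes: 30.

30 minutes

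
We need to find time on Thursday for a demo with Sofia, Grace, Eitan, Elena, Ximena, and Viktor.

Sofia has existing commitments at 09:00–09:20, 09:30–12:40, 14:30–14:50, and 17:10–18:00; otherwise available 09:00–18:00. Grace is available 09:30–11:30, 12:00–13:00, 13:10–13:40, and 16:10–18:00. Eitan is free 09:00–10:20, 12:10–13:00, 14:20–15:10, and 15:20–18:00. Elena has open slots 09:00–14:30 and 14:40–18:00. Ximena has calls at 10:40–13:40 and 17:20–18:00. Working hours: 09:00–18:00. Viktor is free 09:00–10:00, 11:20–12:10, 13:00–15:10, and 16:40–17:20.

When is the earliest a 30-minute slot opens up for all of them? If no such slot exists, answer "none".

16:40

Sofia free within 09:00–18:00: 09:20–09:30, 12:40–14:30, 14:50–17:10.
Ximena free within 09:00–18:00: 09:00–10:40, 13:40–17:20.
Sofia ∩ Grace: 12:40–13:00, 13:10–13:40, 16:10–17:10.
Sofia ∩ Grace ∩ Eitan: 12:40–13:00, 16:10–17:10.
Sofia ∩ Grace ∩ Eitan ∩ Elena: 12:40–13:00, 16:10–17:10.
Sofia ∩ Grace ∩ Eitan ∩ Elena ∩ Ximena: 16:10–17:10.
Sofia ∩ Grace ∩ Eitan ∩ Elena ∩ Ximena ∩ Viktor: 16:40–17:10.
Windows ≥ 30 min: 16:40–17:10.
Earliest such window starts at 16:40.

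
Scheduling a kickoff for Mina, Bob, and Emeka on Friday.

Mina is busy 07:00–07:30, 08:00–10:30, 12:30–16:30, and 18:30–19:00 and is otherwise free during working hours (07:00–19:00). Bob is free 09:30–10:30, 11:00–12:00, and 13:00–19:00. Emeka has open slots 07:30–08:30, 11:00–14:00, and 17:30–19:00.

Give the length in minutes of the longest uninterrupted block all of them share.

60 minutes

Mina free within 07:00–19:00: 07:30–08:00, 10:30–12:30, 16:30–18:30.
Mina ∩ Bob: 11:00–12:00, 16:30–18:30.
Mina ∩ Bob ∩ Emeka: 11:00–12:00, 17:30–18:30.
Common window lengths: 60, 60 min; longest is 60.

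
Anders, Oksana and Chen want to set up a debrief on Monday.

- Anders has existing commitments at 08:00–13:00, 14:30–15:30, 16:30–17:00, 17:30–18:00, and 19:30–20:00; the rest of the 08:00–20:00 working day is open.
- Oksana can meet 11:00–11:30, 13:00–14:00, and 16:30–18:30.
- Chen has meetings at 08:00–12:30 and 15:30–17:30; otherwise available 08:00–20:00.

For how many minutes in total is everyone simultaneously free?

Anders free within 08:00–20:00: 13:00–14:30, 15:30–16:30, 17:00–17:30, 18:00–19:30.
Chen free within 08:00–20:00: 12:30–15:30, 17:30–20:00.
Anders ∩ Oksana: 13:00–14:00, 17:00–17:30, 18:00–18:30.
Anders ∩ Oksana ∩ Chen: 13:00–14:00, 18:00–18:30.
Total common minutes: 60 + 30 = 90.

90 minutes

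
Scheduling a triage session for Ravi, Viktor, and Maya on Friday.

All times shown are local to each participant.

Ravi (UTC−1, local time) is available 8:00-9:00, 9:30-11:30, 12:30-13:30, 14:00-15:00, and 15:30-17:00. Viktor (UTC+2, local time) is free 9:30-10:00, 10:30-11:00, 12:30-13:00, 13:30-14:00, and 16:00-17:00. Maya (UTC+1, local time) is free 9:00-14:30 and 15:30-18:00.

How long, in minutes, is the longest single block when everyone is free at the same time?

Ravi → UTC: 09:00–10:00, 10:30–12:30, 13:30–14:30, 15:00–16:00, 16:30–18:00.
Viktor → UTC: 07:30–08:00, 08:30–09:00, 10:30–11:00, 11:30–12:00, 14:00–15:00.
Maya → UTC: 08:00–13:30, 14:30–17:00.
Ravi ∩ Viktor: 10:30–11:00, 11:30–12:00, 14:00–14:30.
Ravi ∩ Viktor ∩ Maya: 10:30–11:00, 11:30–12:00.
Common window lengths: 30, 30 min; longest is 30.

30 minutes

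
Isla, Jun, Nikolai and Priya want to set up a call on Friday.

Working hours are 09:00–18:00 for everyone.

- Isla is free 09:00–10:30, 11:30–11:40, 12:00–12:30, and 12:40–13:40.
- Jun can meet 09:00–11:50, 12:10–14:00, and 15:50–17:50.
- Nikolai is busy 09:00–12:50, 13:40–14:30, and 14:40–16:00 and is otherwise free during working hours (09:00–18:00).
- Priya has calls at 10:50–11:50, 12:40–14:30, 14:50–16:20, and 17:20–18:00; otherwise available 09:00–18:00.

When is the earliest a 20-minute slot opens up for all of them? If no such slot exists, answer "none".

none

Nikolai free within 09:00–18:00: 12:50–13:40, 14:30–14:40, 16:00–18:00.
Priya free within 09:00–18:00: 09:00–10:50, 11:50–12:40, 14:30–14:50, 16:20–17:20.
Isla ∩ Jun: 09:00–10:30, 11:30–11:40, 12:10–12:30, 12:40–13:40.
Isla ∩ Jun ∩ Nikolai: 12:50–13:40.
Isla ∩ Jun ∩ Nikolai ∩ Priya: (none).
Windows ≥ 20 min: (none).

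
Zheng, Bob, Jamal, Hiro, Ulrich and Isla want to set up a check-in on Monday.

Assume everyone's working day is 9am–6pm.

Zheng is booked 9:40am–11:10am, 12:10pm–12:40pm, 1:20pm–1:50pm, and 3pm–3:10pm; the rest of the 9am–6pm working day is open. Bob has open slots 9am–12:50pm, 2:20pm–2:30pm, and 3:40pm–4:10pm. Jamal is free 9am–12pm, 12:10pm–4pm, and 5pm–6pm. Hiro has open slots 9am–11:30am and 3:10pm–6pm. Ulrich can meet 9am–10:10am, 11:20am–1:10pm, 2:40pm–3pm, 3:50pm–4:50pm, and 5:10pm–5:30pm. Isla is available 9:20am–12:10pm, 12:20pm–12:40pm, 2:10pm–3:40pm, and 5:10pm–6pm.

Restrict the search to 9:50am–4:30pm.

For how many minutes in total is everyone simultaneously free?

Zheng free within 09:00–18:00: 09:00–09:40, 11:10–12:10, 12:40–13:20, 13:50–15:00, 15:10–18:00.
Zheng ∩ Bob: 09:00–09:40, 11:10–12:10, 12:40–12:50, 14:20–14:30, 15:40–16:10.
Zheng ∩ Bob ∩ Jamal: 09:00–09:40, 11:10–12:00, 12:40–12:50, 14:20–14:30, 15:40–16:00.
Zheng ∩ Bob ∩ Jamal ∩ Hiro: 09:00–09:40, 11:10–11:30, 15:40–16:00.
Zheng ∩ Bob ∩ Jamal ∩ Hiro ∩ Ulrich: 09:00–09:40, 11:20–11:30, 15:50–16:00.
Zheng ∩ Bob ∩ Jamal ∩ Hiro ∩ Ulrich ∩ Isla: 09:20–09:40, 11:20–11:30.
Restricted to 09:50–16:30: 11:20–11:30.
Total common minutes: 10.

10 minutes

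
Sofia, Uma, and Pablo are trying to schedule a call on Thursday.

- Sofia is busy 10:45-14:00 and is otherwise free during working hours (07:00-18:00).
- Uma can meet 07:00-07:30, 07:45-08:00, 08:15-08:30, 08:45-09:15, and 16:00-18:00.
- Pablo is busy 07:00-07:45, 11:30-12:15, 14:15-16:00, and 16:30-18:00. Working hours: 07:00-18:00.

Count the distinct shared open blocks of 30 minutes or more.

Sofia free within 07:00–18:00: 07:00–10:45, 14:00–18:00.
Pablo free within 07:00–18:00: 07:45–11:30, 12:15–14:15, 16:00–16:30.
Sofia ∩ Uma: 07:00–07:30, 07:45–08:00, 08:15–08:30, 08:45–09:15, 16:00–18:00.
Sofia ∩ Uma ∩ Pablo: 07:45–08:00, 08:15–08:30, 08:45–09:15, 16:00–16:30.
Windows ≥ 30 min: 08:45–09:15, 16:00–16:30.
That's 2 windows.

2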